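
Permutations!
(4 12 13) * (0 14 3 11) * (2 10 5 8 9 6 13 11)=[14, 1, 10, 2, 12, 8, 13, 7, 9, 6, 5, 0, 11, 4, 3]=(0 14 3 2 10 5 8 9 6 13 4 12 11)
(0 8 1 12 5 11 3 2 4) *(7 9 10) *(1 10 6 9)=[8, 12, 4, 2, 0, 11, 9, 1, 10, 6, 7, 3, 5]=(0 8 10 7 1 12 5 11 3 2 4)(6 9)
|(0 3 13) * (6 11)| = 6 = |(0 3 13)(6 11)|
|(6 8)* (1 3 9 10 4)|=10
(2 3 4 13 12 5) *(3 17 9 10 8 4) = (2 17 9 10 8 4 13 12 5) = [0, 1, 17, 3, 13, 2, 6, 7, 4, 10, 8, 11, 5, 12, 14, 15, 16, 9]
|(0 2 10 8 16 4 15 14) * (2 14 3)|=|(0 14)(2 10 8 16 4 15 3)|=14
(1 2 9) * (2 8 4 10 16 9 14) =[0, 8, 14, 3, 10, 5, 6, 7, 4, 1, 16, 11, 12, 13, 2, 15, 9] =(1 8 4 10 16 9)(2 14)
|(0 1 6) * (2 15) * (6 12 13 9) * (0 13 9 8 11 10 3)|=10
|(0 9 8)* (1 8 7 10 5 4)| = 8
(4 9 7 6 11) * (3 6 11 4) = (3 6 4 9 7 11) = [0, 1, 2, 6, 9, 5, 4, 11, 8, 7, 10, 3]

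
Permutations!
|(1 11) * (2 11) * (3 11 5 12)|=|(1 2 5 12 3 11)|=6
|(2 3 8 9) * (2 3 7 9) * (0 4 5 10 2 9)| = 6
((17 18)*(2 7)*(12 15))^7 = (2 7)(12 15)(17 18)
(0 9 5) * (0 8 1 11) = (0 9 5 8 1 11) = [9, 11, 2, 3, 4, 8, 6, 7, 1, 5, 10, 0]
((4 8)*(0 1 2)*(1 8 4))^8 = ((0 8 1 2))^8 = (8)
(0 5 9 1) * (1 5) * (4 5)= (0 1)(4 5 9)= [1, 0, 2, 3, 5, 9, 6, 7, 8, 4]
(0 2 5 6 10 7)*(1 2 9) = (0 9 1 2 5 6 10 7) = [9, 2, 5, 3, 4, 6, 10, 0, 8, 1, 7]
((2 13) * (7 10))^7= ((2 13)(7 10))^7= (2 13)(7 10)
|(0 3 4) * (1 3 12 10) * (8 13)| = 6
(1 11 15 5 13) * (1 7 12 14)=(1 11 15 5 13 7 12 14)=[0, 11, 2, 3, 4, 13, 6, 12, 8, 9, 10, 15, 14, 7, 1, 5]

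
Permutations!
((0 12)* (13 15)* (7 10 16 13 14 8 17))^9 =(0 12)(7 10 16 13 15 14 8 17)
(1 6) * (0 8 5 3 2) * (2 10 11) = (0 8 5 3 10 11 2)(1 6) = [8, 6, 0, 10, 4, 3, 1, 7, 5, 9, 11, 2]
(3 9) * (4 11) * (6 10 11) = (3 9)(4 6 10 11) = [0, 1, 2, 9, 6, 5, 10, 7, 8, 3, 11, 4]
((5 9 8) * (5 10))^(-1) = ((5 9 8 10))^(-1) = (5 10 8 9)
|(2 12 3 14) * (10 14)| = |(2 12 3 10 14)| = 5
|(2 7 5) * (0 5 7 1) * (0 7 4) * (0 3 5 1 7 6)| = |(0 1 6)(2 7 4 3 5)| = 15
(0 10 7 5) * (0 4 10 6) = (0 6)(4 10 7 5) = [6, 1, 2, 3, 10, 4, 0, 5, 8, 9, 7]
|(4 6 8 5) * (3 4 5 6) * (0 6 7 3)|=6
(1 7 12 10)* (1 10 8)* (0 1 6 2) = (0 1 7 12 8 6 2) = [1, 7, 0, 3, 4, 5, 2, 12, 6, 9, 10, 11, 8]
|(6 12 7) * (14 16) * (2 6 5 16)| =7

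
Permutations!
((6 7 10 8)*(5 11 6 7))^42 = ((5 11 6)(7 10 8))^42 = (11)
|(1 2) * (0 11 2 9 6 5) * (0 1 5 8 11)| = |(1 9 6 8 11 2 5)| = 7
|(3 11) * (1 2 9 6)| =4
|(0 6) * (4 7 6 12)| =5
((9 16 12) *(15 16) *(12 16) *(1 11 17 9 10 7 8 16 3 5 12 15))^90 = ((1 11 17 9)(3 5 12 10 7 8 16))^90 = (1 17)(3 16 8 7 10 12 5)(9 11)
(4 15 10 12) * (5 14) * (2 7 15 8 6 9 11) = (2 7 15 10 12 4 8 6 9 11)(5 14) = [0, 1, 7, 3, 8, 14, 9, 15, 6, 11, 12, 2, 4, 13, 5, 10]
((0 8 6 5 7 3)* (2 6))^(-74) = ((0 8 2 6 5 7 3))^(-74) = (0 6 3 2 7 8 5)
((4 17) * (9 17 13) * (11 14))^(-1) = (4 17 9 13)(11 14)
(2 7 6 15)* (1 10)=(1 10)(2 7 6 15)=[0, 10, 7, 3, 4, 5, 15, 6, 8, 9, 1, 11, 12, 13, 14, 2]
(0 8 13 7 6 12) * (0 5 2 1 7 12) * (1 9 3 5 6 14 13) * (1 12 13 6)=(0 8 12 1 7 14 6)(2 9 3 5)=[8, 7, 9, 5, 4, 2, 0, 14, 12, 3, 10, 11, 1, 13, 6]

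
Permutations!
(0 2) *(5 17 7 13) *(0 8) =(0 2 8)(5 17 7 13) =[2, 1, 8, 3, 4, 17, 6, 13, 0, 9, 10, 11, 12, 5, 14, 15, 16, 7]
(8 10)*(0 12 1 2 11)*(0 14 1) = (0 12)(1 2 11 14)(8 10) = [12, 2, 11, 3, 4, 5, 6, 7, 10, 9, 8, 14, 0, 13, 1]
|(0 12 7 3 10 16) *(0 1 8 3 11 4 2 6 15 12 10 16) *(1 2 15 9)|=|(0 10)(1 8 3 16 2 6 9)(4 15 12 7 11)|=70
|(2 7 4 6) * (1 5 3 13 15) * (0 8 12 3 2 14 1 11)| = |(0 8 12 3 13 15 11)(1 5 2 7 4 6 14)| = 7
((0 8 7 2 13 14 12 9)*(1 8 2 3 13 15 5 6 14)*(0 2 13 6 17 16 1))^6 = (1 12 16 14 17 6 5 3 15 7 2 8 9)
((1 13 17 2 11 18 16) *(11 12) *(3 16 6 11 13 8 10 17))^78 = (18)(1 13 17)(2 8 3)(10 16 12)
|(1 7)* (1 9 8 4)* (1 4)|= 4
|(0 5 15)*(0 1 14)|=5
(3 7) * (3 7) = [0, 1, 2, 3, 4, 5, 6, 7] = (7)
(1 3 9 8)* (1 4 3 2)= [0, 2, 1, 9, 3, 5, 6, 7, 4, 8]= (1 2)(3 9 8 4)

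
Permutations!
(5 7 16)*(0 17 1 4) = (0 17 1 4)(5 7 16) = [17, 4, 2, 3, 0, 7, 6, 16, 8, 9, 10, 11, 12, 13, 14, 15, 5, 1]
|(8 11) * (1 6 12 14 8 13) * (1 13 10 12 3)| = 15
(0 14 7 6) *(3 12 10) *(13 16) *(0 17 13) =(0 14 7 6 17 13 16)(3 12 10) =[14, 1, 2, 12, 4, 5, 17, 6, 8, 9, 3, 11, 10, 16, 7, 15, 0, 13]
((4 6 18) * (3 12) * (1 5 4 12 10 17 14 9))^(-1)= ((1 5 4 6 18 12 3 10 17 14 9))^(-1)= (1 9 14 17 10 3 12 18 6 4 5)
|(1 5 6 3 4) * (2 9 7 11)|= 20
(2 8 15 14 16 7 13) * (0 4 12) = (0 4 12)(2 8 15 14 16 7 13) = [4, 1, 8, 3, 12, 5, 6, 13, 15, 9, 10, 11, 0, 2, 16, 14, 7]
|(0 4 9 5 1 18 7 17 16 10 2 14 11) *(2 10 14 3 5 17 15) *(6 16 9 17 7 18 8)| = 15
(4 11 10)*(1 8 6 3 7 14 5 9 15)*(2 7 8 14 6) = (1 14 5 9 15)(2 7 6 3 8)(4 11 10) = [0, 14, 7, 8, 11, 9, 3, 6, 2, 15, 4, 10, 12, 13, 5, 1]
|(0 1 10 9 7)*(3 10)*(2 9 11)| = 8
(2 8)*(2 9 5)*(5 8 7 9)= (2 7 9 8 5)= [0, 1, 7, 3, 4, 2, 6, 9, 5, 8]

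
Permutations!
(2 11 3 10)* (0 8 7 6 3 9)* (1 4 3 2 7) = (0 8 1 4 3 10 7 6 2 11 9) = [8, 4, 11, 10, 3, 5, 2, 6, 1, 0, 7, 9]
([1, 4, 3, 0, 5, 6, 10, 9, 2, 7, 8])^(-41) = (0 6 3 5 2 4 8 1 10)(7 9)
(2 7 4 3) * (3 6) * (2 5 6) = (2 7 4)(3 5 6) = [0, 1, 7, 5, 2, 6, 3, 4]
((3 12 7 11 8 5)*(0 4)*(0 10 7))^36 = (12)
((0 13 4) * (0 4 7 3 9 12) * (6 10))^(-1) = (0 12 9 3 7 13)(6 10)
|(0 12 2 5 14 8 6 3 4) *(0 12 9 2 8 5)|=30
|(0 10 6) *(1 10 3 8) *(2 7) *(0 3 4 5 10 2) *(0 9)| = |(0 4 5 10 6 3 8 1 2 7 9)| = 11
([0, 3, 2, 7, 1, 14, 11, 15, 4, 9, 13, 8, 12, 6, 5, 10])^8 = (1 8 6 10 7)(3 4 11 13 15)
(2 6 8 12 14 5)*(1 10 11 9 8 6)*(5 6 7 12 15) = [0, 10, 1, 3, 4, 2, 7, 12, 15, 8, 11, 9, 14, 13, 6, 5] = (1 10 11 9 8 15 5 2)(6 7 12 14)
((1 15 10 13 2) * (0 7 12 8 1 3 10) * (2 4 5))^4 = ((0 7 12 8 1 15)(2 3 10 13 4 5))^4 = (0 1 12)(2 4 10)(3 5 13)(7 15 8)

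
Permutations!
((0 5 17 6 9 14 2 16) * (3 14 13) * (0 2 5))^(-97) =(2 16)(3 14 5 17 6 9 13)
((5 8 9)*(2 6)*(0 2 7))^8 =((0 2 6 7)(5 8 9))^8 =(5 9 8)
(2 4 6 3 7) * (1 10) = [0, 10, 4, 7, 6, 5, 3, 2, 8, 9, 1] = (1 10)(2 4 6 3 7)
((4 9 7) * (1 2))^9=((1 2)(4 9 7))^9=(9)(1 2)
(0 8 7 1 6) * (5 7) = (0 8 5 7 1 6) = [8, 6, 2, 3, 4, 7, 0, 1, 5]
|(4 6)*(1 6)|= |(1 6 4)|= 3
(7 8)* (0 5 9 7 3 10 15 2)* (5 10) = (0 10 15 2)(3 5 9 7 8) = [10, 1, 0, 5, 4, 9, 6, 8, 3, 7, 15, 11, 12, 13, 14, 2]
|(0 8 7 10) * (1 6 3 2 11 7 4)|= 10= |(0 8 4 1 6 3 2 11 7 10)|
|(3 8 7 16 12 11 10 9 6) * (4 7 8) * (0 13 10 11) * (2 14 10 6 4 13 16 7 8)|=|(0 16 12)(2 14 10 9 4 8)(3 13 6)|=6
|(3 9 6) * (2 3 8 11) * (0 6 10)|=8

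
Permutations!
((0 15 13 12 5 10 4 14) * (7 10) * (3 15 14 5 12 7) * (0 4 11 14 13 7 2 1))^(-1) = (0 1 2 13)(3 5 4 14 11 10 7 15)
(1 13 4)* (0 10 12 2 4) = (0 10 12 2 4 1 13) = [10, 13, 4, 3, 1, 5, 6, 7, 8, 9, 12, 11, 2, 0]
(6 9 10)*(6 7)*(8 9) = (6 8 9 10 7) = [0, 1, 2, 3, 4, 5, 8, 6, 9, 10, 7]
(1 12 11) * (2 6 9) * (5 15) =(1 12 11)(2 6 9)(5 15) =[0, 12, 6, 3, 4, 15, 9, 7, 8, 2, 10, 1, 11, 13, 14, 5]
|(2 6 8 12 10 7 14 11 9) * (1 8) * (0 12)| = 11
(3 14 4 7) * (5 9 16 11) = [0, 1, 2, 14, 7, 9, 6, 3, 8, 16, 10, 5, 12, 13, 4, 15, 11] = (3 14 4 7)(5 9 16 11)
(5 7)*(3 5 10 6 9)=(3 5 7 10 6 9)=[0, 1, 2, 5, 4, 7, 9, 10, 8, 3, 6]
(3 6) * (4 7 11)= (3 6)(4 7 11)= [0, 1, 2, 6, 7, 5, 3, 11, 8, 9, 10, 4]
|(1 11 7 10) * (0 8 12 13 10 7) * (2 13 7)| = 9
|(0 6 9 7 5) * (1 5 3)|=|(0 6 9 7 3 1 5)|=7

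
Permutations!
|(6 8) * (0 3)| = |(0 3)(6 8)| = 2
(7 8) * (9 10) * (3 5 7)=[0, 1, 2, 5, 4, 7, 6, 8, 3, 10, 9]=(3 5 7 8)(9 10)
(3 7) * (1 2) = (1 2)(3 7) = [0, 2, 1, 7, 4, 5, 6, 3]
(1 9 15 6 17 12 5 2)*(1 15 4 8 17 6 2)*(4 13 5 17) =(1 9 13 5)(2 15)(4 8)(12 17) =[0, 9, 15, 3, 8, 1, 6, 7, 4, 13, 10, 11, 17, 5, 14, 2, 16, 12]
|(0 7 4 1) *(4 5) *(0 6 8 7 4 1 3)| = |(0 4 3)(1 6 8 7 5)| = 15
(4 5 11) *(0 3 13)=(0 3 13)(4 5 11)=[3, 1, 2, 13, 5, 11, 6, 7, 8, 9, 10, 4, 12, 0]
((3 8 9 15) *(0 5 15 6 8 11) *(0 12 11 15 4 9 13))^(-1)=(0 13 8 6 9 4 5)(3 15)(11 12)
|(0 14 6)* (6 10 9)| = |(0 14 10 9 6)| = 5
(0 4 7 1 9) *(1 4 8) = (0 8 1 9)(4 7) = [8, 9, 2, 3, 7, 5, 6, 4, 1, 0]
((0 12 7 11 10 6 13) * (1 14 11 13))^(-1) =(0 13 7 12)(1 6 10 11 14)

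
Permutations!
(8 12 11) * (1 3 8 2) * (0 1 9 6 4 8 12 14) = (0 1 3 12 11 2 9 6 4 8 14) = [1, 3, 9, 12, 8, 5, 4, 7, 14, 6, 10, 2, 11, 13, 0]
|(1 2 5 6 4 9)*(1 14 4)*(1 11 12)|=|(1 2 5 6 11 12)(4 9 14)|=6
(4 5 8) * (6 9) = [0, 1, 2, 3, 5, 8, 9, 7, 4, 6] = (4 5 8)(6 9)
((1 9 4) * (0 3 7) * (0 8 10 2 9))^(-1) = (0 1 4 9 2 10 8 7 3)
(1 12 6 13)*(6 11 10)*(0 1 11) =(0 1 12)(6 13 11 10) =[1, 12, 2, 3, 4, 5, 13, 7, 8, 9, 6, 10, 0, 11]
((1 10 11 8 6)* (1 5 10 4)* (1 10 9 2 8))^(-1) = ((1 4 10 11)(2 8 6 5 9))^(-1) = (1 11 10 4)(2 9 5 6 8)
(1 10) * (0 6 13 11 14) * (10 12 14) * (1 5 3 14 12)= (0 6 13 11 10 5 3 14)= [6, 1, 2, 14, 4, 3, 13, 7, 8, 9, 5, 10, 12, 11, 0]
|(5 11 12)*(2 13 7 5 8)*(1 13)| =8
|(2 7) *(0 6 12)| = |(0 6 12)(2 7)| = 6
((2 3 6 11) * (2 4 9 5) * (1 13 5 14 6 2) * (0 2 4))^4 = (0 9)(1 13 5)(2 14)(3 6)(4 11)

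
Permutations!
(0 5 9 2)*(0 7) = (0 5 9 2 7) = [5, 1, 7, 3, 4, 9, 6, 0, 8, 2]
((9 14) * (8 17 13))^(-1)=((8 17 13)(9 14))^(-1)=(8 13 17)(9 14)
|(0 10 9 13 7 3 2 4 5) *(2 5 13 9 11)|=9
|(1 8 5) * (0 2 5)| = |(0 2 5 1 8)| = 5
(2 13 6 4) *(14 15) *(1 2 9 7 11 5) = [0, 2, 13, 3, 9, 1, 4, 11, 8, 7, 10, 5, 12, 6, 15, 14] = (1 2 13 6 4 9 7 11 5)(14 15)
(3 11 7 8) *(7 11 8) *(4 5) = [0, 1, 2, 8, 5, 4, 6, 7, 3, 9, 10, 11] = (11)(3 8)(4 5)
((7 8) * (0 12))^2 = ((0 12)(7 8))^2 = (12)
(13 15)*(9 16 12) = (9 16 12)(13 15) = [0, 1, 2, 3, 4, 5, 6, 7, 8, 16, 10, 11, 9, 15, 14, 13, 12]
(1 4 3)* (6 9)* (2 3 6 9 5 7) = (9)(1 4 6 5 7 2 3) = [0, 4, 3, 1, 6, 7, 5, 2, 8, 9]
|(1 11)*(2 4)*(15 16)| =|(1 11)(2 4)(15 16)| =2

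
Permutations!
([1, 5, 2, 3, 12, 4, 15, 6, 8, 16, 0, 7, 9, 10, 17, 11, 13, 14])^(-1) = (0 10 13 16 9 12 4 5 1)(6 7 11 15)(14 17)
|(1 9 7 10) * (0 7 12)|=6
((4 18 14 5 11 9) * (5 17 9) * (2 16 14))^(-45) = ((2 16 14 17 9 4 18)(5 11))^(-45) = (2 9 16 4 14 18 17)(5 11)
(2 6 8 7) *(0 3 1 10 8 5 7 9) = [3, 10, 6, 1, 4, 7, 5, 2, 9, 0, 8] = (0 3 1 10 8 9)(2 6 5 7)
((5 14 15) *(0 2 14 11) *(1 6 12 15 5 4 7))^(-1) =(0 11 5 14 2)(1 7 4 15 12 6)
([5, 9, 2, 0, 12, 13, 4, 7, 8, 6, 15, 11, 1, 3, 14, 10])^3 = (0 3 13 5)(1 4 9 12 6)(10 15)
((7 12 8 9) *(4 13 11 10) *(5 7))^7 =(4 10 11 13)(5 12 9 7 8)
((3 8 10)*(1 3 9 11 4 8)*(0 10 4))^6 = (0 9)(10 11)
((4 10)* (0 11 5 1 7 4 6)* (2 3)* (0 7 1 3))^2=(0 5 2 11 3)(4 6)(7 10)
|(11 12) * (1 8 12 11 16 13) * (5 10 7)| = |(1 8 12 16 13)(5 10 7)| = 15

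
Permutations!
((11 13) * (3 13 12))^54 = (3 11)(12 13)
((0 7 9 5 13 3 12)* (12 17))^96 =(17)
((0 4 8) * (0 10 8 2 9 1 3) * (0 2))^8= ((0 4)(1 3 2 9)(8 10))^8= (10)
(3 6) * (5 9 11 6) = (3 5 9 11 6) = [0, 1, 2, 5, 4, 9, 3, 7, 8, 11, 10, 6]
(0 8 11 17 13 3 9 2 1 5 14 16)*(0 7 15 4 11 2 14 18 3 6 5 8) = (1 8 2)(3 9 14 16 7 15 4 11 17 13 6 5 18) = [0, 8, 1, 9, 11, 18, 5, 15, 2, 14, 10, 17, 12, 6, 16, 4, 7, 13, 3]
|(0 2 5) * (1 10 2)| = |(0 1 10 2 5)| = 5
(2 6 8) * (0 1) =(0 1)(2 6 8) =[1, 0, 6, 3, 4, 5, 8, 7, 2]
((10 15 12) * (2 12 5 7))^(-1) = ((2 12 10 15 5 7))^(-1) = (2 7 5 15 10 12)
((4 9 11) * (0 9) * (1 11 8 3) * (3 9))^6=(0 3 1 11 4)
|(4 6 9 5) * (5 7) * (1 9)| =|(1 9 7 5 4 6)| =6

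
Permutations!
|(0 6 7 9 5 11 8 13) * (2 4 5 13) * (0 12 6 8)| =30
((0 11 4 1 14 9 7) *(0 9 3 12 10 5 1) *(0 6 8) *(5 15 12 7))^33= ((0 11 4 6 8)(1 14 3 7 9 5)(10 15 12))^33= (15)(0 6 11 8 4)(1 7)(3 5)(9 14)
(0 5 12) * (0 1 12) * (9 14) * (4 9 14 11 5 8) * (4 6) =(14)(0 8 6 4 9 11 5)(1 12) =[8, 12, 2, 3, 9, 0, 4, 7, 6, 11, 10, 5, 1, 13, 14]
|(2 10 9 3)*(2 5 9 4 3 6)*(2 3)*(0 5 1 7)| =21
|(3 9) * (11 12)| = 2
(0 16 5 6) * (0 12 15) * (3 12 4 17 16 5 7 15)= (0 5 6 4 17 16 7 15)(3 12)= [5, 1, 2, 12, 17, 6, 4, 15, 8, 9, 10, 11, 3, 13, 14, 0, 7, 16]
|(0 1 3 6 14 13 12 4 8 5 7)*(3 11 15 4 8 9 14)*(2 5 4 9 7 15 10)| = 14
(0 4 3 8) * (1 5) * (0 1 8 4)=[0, 5, 2, 4, 3, 8, 6, 7, 1]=(1 5 8)(3 4)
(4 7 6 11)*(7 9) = [0, 1, 2, 3, 9, 5, 11, 6, 8, 7, 10, 4] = (4 9 7 6 11)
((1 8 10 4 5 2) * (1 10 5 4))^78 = ((1 8 5 2 10))^78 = (1 2 8 10 5)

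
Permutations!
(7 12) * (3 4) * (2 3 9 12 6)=(2 3 4 9 12 7 6)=[0, 1, 3, 4, 9, 5, 2, 6, 8, 12, 10, 11, 7]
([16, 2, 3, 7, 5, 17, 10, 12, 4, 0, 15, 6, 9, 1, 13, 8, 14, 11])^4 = (0 1 12 14 3)(2 9 13 7 16)(4 6)(5 10)(8 11)(15 17)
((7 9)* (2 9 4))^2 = ((2 9 7 4))^2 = (2 7)(4 9)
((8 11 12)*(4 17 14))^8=((4 17 14)(8 11 12))^8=(4 14 17)(8 12 11)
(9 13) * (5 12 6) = [0, 1, 2, 3, 4, 12, 5, 7, 8, 13, 10, 11, 6, 9] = (5 12 6)(9 13)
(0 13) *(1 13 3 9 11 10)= (0 3 9 11 10 1 13)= [3, 13, 2, 9, 4, 5, 6, 7, 8, 11, 1, 10, 12, 0]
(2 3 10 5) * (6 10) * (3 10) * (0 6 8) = [6, 1, 10, 8, 4, 2, 3, 7, 0, 9, 5] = (0 6 3 8)(2 10 5)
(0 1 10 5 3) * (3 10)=(0 1 3)(5 10)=[1, 3, 2, 0, 4, 10, 6, 7, 8, 9, 5]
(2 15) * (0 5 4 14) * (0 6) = (0 5 4 14 6)(2 15) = [5, 1, 15, 3, 14, 4, 0, 7, 8, 9, 10, 11, 12, 13, 6, 2]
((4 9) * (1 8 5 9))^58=((1 8 5 9 4))^58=(1 9 8 4 5)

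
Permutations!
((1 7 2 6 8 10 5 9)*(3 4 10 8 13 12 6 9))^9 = (13)(1 7 2 9)(3 4 10 5) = ((1 7 2 9)(3 4 10 5)(6 13 12))^9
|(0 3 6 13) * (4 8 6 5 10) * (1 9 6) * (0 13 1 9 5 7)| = |(13)(0 3 7)(1 5 10 4 8 9 6)| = 21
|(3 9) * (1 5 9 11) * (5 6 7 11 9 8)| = 4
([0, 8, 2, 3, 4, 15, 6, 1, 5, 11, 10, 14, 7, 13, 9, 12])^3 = (1 15)(5 7)(8 12)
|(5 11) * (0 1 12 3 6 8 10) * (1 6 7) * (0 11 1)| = 10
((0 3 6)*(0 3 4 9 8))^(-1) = (0 8 9 4)(3 6)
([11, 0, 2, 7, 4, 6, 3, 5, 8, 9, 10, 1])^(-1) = [1, 11, 2, 6, 4, 7, 5, 3, 8, 9, 10, 0]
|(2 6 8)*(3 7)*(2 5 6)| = 6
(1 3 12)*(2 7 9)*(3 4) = (1 4 3 12)(2 7 9) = [0, 4, 7, 12, 3, 5, 6, 9, 8, 2, 10, 11, 1]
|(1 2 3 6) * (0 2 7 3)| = |(0 2)(1 7 3 6)| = 4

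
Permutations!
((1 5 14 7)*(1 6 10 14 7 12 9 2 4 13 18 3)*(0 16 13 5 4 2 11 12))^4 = (0 3 7)(1 6 16)(4 10 13)(5 14 18)(9 11 12)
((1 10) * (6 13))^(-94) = (13) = ((1 10)(6 13))^(-94)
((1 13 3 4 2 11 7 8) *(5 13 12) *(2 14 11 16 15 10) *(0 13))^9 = ((0 13 3 4 14 11 7 8 1 12 5)(2 16 15 10))^9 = (0 12 8 11 4 13 5 1 7 14 3)(2 16 15 10)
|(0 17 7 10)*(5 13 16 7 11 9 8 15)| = 11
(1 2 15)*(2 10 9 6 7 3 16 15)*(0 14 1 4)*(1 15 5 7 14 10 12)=(0 10 9 6 14 15 4)(1 12)(3 16 5 7)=[10, 12, 2, 16, 0, 7, 14, 3, 8, 6, 9, 11, 1, 13, 15, 4, 5]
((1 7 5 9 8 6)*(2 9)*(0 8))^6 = ((0 8 6 1 7 5 2 9))^6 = (0 2 7 6)(1 8 9 5)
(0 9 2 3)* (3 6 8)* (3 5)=(0 9 2 6 8 5 3)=[9, 1, 6, 0, 4, 3, 8, 7, 5, 2]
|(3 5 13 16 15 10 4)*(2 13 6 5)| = 14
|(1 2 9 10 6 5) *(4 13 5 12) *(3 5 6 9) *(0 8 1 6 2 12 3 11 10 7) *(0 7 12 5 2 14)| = |(0 8 1 5 6 3 2 11 10 9 12 4 13 14)| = 14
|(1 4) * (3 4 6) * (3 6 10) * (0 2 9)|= 12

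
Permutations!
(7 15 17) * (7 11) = [0, 1, 2, 3, 4, 5, 6, 15, 8, 9, 10, 7, 12, 13, 14, 17, 16, 11] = (7 15 17 11)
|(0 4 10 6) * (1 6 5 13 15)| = |(0 4 10 5 13 15 1 6)| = 8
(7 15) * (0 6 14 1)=(0 6 14 1)(7 15)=[6, 0, 2, 3, 4, 5, 14, 15, 8, 9, 10, 11, 12, 13, 1, 7]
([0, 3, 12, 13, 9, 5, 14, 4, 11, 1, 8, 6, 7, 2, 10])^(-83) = [0, 7, 1, 4, 2, 5, 10, 13, 6, 12, 11, 14, 3, 9, 8]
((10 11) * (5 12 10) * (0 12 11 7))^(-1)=(0 7 10 12)(5 11)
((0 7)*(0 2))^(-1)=(0 2 7)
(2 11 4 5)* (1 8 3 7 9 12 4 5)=(1 8 3 7 9 12 4)(2 11 5)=[0, 8, 11, 7, 1, 2, 6, 9, 3, 12, 10, 5, 4]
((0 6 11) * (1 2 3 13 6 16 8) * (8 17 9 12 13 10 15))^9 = (0 16 17 9 12 13 6 11)(1 10)(2 15)(3 8)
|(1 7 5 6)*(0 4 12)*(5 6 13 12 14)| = |(0 4 14 5 13 12)(1 7 6)| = 6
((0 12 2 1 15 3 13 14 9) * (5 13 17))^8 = ((0 12 2 1 15 3 17 5 13 14 9))^8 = (0 13 3 2 9 5 15 12 14 17 1)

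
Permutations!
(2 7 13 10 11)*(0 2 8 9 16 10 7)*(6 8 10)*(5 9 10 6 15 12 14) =(0 2)(5 9 16 15 12 14)(6 8 10 11)(7 13) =[2, 1, 0, 3, 4, 9, 8, 13, 10, 16, 11, 6, 14, 7, 5, 12, 15]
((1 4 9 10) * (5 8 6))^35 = (1 10 9 4)(5 6 8)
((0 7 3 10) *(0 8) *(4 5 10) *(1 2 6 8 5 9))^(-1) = ((0 7 3 4 9 1 2 6 8)(5 10))^(-1) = (0 8 6 2 1 9 4 3 7)(5 10)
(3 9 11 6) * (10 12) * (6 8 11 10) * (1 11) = (1 11 8)(3 9 10 12 6) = [0, 11, 2, 9, 4, 5, 3, 7, 1, 10, 12, 8, 6]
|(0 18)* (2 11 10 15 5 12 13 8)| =|(0 18)(2 11 10 15 5 12 13 8)| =8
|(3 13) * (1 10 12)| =6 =|(1 10 12)(3 13)|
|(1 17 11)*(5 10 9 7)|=|(1 17 11)(5 10 9 7)|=12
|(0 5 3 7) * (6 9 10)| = |(0 5 3 7)(6 9 10)| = 12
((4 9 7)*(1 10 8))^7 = (1 10 8)(4 9 7)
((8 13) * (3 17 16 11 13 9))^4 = (3 13 17 8 16 9 11)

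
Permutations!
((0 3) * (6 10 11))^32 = ((0 3)(6 10 11))^32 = (6 11 10)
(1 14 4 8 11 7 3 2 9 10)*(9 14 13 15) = (1 13 15 9 10)(2 14 4 8 11 7 3) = [0, 13, 14, 2, 8, 5, 6, 3, 11, 10, 1, 7, 12, 15, 4, 9]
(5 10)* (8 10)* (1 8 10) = (1 8)(5 10) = [0, 8, 2, 3, 4, 10, 6, 7, 1, 9, 5]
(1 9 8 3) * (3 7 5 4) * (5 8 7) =[0, 9, 2, 1, 3, 4, 6, 8, 5, 7] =(1 9 7 8 5 4 3)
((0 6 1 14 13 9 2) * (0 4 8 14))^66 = ((0 6 1)(2 4 8 14 13 9))^66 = (14)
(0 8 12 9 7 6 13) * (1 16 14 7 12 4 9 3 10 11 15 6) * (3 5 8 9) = (0 9 12 5 8 4 3 10 11 15 6 13)(1 16 14 7) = [9, 16, 2, 10, 3, 8, 13, 1, 4, 12, 11, 15, 5, 0, 7, 6, 14]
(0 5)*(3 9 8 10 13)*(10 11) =(0 5)(3 9 8 11 10 13) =[5, 1, 2, 9, 4, 0, 6, 7, 11, 8, 13, 10, 12, 3]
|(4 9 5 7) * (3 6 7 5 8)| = |(3 6 7 4 9 8)| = 6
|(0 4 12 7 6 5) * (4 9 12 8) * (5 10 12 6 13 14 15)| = 10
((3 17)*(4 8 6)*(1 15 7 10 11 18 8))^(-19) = ((1 15 7 10 11 18 8 6 4)(3 17))^(-19) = (1 4 6 8 18 11 10 7 15)(3 17)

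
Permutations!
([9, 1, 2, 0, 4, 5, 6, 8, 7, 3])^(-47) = [9, 1, 2, 0, 4, 5, 6, 8, 7, 3]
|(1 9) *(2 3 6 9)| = 5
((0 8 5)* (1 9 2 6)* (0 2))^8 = ((0 8 5 2 6 1 9))^8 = (0 8 5 2 6 1 9)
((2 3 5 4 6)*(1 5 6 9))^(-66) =(1 4)(5 9)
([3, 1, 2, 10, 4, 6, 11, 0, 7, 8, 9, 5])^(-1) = (0 7 8 9 10 3)(5 11 6)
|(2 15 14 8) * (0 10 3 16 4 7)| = |(0 10 3 16 4 7)(2 15 14 8)| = 12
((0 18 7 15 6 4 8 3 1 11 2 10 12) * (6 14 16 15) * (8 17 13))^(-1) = (0 12 10 2 11 1 3 8 13 17 4 6 7 18)(14 15 16)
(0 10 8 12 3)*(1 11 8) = [10, 11, 2, 0, 4, 5, 6, 7, 12, 9, 1, 8, 3] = (0 10 1 11 8 12 3)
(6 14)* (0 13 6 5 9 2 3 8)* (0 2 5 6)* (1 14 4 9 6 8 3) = [13, 14, 1, 3, 9, 6, 4, 7, 2, 5, 10, 11, 12, 0, 8] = (0 13)(1 14 8 2)(4 9 5 6)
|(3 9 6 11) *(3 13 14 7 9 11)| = |(3 11 13 14 7 9 6)| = 7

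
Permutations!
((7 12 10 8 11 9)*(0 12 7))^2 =(0 10 11)(8 9 12)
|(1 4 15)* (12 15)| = |(1 4 12 15)| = 4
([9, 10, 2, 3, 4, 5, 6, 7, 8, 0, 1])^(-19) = (0 9)(1 10)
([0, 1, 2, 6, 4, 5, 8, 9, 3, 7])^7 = [0, 1, 2, 6, 4, 5, 8, 9, 3, 7]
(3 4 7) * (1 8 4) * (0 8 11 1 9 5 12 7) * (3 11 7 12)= (12)(0 8 4)(1 7 11)(3 9 5)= [8, 7, 2, 9, 0, 3, 6, 11, 4, 5, 10, 1, 12]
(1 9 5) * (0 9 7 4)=[9, 7, 2, 3, 0, 1, 6, 4, 8, 5]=(0 9 5 1 7 4)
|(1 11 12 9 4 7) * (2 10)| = |(1 11 12 9 4 7)(2 10)| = 6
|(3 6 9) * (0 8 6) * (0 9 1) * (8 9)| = 6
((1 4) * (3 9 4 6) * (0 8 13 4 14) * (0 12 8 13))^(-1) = ((0 13 4 1 6 3 9 14 12 8))^(-1) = (0 8 12 14 9 3 6 1 4 13)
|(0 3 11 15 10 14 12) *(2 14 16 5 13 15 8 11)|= 10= |(0 3 2 14 12)(5 13 15 10 16)(8 11)|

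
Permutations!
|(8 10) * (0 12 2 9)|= |(0 12 2 9)(8 10)|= 4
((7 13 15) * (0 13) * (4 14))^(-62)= ((0 13 15 7)(4 14))^(-62)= (0 15)(7 13)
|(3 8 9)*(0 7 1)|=3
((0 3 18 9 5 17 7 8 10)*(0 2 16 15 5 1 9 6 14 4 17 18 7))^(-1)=((0 3 7 8 10 2 16 15 5 18 6 14 4 17)(1 9))^(-1)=(0 17 4 14 6 18 5 15 16 2 10 8 7 3)(1 9)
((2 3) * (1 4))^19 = (1 4)(2 3)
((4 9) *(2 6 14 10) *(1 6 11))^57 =((1 6 14 10 2 11)(4 9))^57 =(1 10)(2 6)(4 9)(11 14)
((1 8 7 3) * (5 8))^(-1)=(1 3 7 8 5)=((1 5 8 7 3))^(-1)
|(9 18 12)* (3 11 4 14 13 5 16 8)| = |(3 11 4 14 13 5 16 8)(9 18 12)| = 24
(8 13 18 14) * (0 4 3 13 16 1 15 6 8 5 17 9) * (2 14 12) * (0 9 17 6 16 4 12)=(0 12 2 14 5 6 8 4 3 13 18)(1 15 16)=[12, 15, 14, 13, 3, 6, 8, 7, 4, 9, 10, 11, 2, 18, 5, 16, 1, 17, 0]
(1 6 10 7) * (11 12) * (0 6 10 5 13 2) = [6, 10, 0, 3, 4, 13, 5, 1, 8, 9, 7, 12, 11, 2] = (0 6 5 13 2)(1 10 7)(11 12)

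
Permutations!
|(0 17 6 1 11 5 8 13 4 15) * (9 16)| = |(0 17 6 1 11 5 8 13 4 15)(9 16)| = 10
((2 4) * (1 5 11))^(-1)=(1 11 5)(2 4)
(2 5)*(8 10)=(2 5)(8 10)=[0, 1, 5, 3, 4, 2, 6, 7, 10, 9, 8]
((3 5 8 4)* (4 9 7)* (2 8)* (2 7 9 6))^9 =((9)(2 8 6)(3 5 7 4))^9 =(9)(3 5 7 4)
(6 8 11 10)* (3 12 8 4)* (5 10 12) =[0, 1, 2, 5, 3, 10, 4, 7, 11, 9, 6, 12, 8] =(3 5 10 6 4)(8 11 12)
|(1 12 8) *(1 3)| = 4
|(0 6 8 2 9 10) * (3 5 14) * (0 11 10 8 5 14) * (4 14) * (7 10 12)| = 12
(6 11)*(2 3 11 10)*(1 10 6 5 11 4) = [0, 10, 3, 4, 1, 11, 6, 7, 8, 9, 2, 5] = (1 10 2 3 4)(5 11)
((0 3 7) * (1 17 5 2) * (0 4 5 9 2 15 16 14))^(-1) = ((0 3 7 4 5 15 16 14)(1 17 9 2))^(-1) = (0 14 16 15 5 4 7 3)(1 2 9 17)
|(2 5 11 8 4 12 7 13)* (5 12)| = 4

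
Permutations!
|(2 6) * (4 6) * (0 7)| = |(0 7)(2 4 6)| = 6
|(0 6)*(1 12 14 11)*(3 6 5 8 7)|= |(0 5 8 7 3 6)(1 12 14 11)|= 12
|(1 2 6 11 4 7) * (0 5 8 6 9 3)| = 11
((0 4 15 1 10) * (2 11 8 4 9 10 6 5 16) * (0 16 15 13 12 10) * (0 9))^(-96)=(16)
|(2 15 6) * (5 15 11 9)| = |(2 11 9 5 15 6)| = 6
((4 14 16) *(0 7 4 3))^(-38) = (0 16 4)(3 14 7)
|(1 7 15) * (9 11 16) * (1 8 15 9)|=|(1 7 9 11 16)(8 15)|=10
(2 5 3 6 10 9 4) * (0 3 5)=(0 3 6 10 9 4 2)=[3, 1, 0, 6, 2, 5, 10, 7, 8, 4, 9]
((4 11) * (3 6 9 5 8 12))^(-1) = (3 12 8 5 9 6)(4 11)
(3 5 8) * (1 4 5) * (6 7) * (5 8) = (1 4 8 3)(6 7) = [0, 4, 2, 1, 8, 5, 7, 6, 3]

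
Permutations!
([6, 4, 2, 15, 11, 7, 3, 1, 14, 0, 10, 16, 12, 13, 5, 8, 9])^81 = (0 15 5 4 9 3 14 1 16 6 8 7 11)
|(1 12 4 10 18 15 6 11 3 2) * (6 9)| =|(1 12 4 10 18 15 9 6 11 3 2)| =11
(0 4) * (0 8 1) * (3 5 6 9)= [4, 0, 2, 5, 8, 6, 9, 7, 1, 3]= (0 4 8 1)(3 5 6 9)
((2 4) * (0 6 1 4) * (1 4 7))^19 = (0 2 4 6)(1 7)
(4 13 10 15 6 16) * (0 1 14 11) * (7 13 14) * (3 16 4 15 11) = (0 1 7 13 10 11)(3 16 15 6 4 14) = [1, 7, 2, 16, 14, 5, 4, 13, 8, 9, 11, 0, 12, 10, 3, 6, 15]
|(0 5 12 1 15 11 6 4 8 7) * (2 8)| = 11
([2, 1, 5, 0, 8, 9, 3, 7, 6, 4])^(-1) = [3, 1, 0, 6, 9, 2, 8, 7, 4, 5]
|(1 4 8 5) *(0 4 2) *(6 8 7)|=8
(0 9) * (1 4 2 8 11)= (0 9)(1 4 2 8 11)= [9, 4, 8, 3, 2, 5, 6, 7, 11, 0, 10, 1]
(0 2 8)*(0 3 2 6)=(0 6)(2 8 3)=[6, 1, 8, 2, 4, 5, 0, 7, 3]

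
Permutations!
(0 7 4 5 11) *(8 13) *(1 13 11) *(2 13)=(0 7 4 5 1 2 13 8 11)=[7, 2, 13, 3, 5, 1, 6, 4, 11, 9, 10, 0, 12, 8]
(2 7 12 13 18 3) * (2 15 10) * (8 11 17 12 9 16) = [0, 1, 7, 15, 4, 5, 6, 9, 11, 16, 2, 17, 13, 18, 14, 10, 8, 12, 3] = (2 7 9 16 8 11 17 12 13 18 3 15 10)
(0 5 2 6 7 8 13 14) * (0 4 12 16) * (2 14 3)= (0 5 14 4 12 16)(2 6 7 8 13 3)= [5, 1, 6, 2, 12, 14, 7, 8, 13, 9, 10, 11, 16, 3, 4, 15, 0]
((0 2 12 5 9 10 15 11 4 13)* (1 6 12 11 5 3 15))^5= (1 5 12 10 15 6 9 3)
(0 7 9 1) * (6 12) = [7, 0, 2, 3, 4, 5, 12, 9, 8, 1, 10, 11, 6] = (0 7 9 1)(6 12)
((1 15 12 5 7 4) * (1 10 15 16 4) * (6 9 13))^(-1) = (1 7 5 12 15 10 4 16)(6 13 9)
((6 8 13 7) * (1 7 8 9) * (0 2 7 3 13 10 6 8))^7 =(0 1 10 2 3 6 7 13 9 8)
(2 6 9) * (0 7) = (0 7)(2 6 9) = [7, 1, 6, 3, 4, 5, 9, 0, 8, 2]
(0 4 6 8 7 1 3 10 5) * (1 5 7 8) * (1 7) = (0 4 6 7 5)(1 3 10) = [4, 3, 2, 10, 6, 0, 7, 5, 8, 9, 1]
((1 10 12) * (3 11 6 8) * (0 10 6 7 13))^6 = ((0 10 12 1 6 8 3 11 7 13))^6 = (0 3 12 7 6)(1 13 8 10 11)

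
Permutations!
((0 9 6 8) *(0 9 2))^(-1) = ((0 2)(6 8 9))^(-1) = (0 2)(6 9 8)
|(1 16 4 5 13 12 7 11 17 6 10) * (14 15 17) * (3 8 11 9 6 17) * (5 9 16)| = 10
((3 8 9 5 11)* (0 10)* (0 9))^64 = ((0 10 9 5 11 3 8))^64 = (0 10 9 5 11 3 8)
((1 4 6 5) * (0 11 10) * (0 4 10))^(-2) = (11)(1 6 10 5 4) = ((0 11)(1 10 4 6 5))^(-2)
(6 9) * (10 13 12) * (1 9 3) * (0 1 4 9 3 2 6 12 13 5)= [1, 3, 6, 4, 9, 0, 2, 7, 8, 12, 5, 11, 10, 13]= (13)(0 1 3 4 9 12 10 5)(2 6)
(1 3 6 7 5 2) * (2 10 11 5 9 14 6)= (1 3 2)(5 10 11)(6 7 9 14)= [0, 3, 1, 2, 4, 10, 7, 9, 8, 14, 11, 5, 12, 13, 6]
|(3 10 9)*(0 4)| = |(0 4)(3 10 9)| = 6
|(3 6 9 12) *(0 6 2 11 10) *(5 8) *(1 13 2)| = |(0 6 9 12 3 1 13 2 11 10)(5 8)| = 10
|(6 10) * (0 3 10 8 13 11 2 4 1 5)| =|(0 3 10 6 8 13 11 2 4 1 5)| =11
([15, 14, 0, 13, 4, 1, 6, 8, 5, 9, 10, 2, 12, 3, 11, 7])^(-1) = (0 2 11 14 1 5 8 7 15)(3 13)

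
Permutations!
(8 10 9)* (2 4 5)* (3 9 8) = (2 4 5)(3 9)(8 10) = [0, 1, 4, 9, 5, 2, 6, 7, 10, 3, 8]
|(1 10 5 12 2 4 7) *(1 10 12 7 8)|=15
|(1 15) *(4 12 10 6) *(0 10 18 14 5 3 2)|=10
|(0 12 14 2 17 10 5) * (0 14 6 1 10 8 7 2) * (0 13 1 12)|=20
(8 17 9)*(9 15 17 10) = (8 10 9)(15 17) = [0, 1, 2, 3, 4, 5, 6, 7, 10, 8, 9, 11, 12, 13, 14, 17, 16, 15]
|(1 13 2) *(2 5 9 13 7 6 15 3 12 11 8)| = |(1 7 6 15 3 12 11 8 2)(5 9 13)| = 9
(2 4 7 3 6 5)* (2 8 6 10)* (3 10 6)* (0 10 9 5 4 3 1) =[10, 0, 3, 6, 7, 8, 4, 9, 1, 5, 2] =(0 10 2 3 6 4 7 9 5 8 1)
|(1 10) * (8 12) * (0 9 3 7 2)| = |(0 9 3 7 2)(1 10)(8 12)| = 10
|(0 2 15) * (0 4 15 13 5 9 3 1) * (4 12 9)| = |(0 2 13 5 4 15 12 9 3 1)| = 10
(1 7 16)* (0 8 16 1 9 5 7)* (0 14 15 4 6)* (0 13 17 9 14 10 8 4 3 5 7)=(0 4 6 13 17 9 7 1 10 8 16 14 15 3 5)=[4, 10, 2, 5, 6, 0, 13, 1, 16, 7, 8, 11, 12, 17, 15, 3, 14, 9]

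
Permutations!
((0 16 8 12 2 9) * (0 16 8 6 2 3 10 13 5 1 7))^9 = ((0 8 12 3 10 13 5 1 7)(2 9 16 6))^9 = (2 9 16 6)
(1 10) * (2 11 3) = [0, 10, 11, 2, 4, 5, 6, 7, 8, 9, 1, 3] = (1 10)(2 11 3)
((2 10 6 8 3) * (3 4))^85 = ((2 10 6 8 4 3))^85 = (2 10 6 8 4 3)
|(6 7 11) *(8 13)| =|(6 7 11)(8 13)| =6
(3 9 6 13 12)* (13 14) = (3 9 6 14 13 12) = [0, 1, 2, 9, 4, 5, 14, 7, 8, 6, 10, 11, 3, 12, 13]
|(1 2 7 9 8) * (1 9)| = |(1 2 7)(8 9)| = 6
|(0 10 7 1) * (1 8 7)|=|(0 10 1)(7 8)|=6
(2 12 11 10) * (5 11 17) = (2 12 17 5 11 10) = [0, 1, 12, 3, 4, 11, 6, 7, 8, 9, 2, 10, 17, 13, 14, 15, 16, 5]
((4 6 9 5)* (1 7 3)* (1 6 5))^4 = ((1 7 3 6 9)(4 5))^4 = (1 9 6 3 7)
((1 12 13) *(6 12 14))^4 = (1 13 12 6 14)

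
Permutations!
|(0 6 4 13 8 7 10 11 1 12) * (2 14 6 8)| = |(0 8 7 10 11 1 12)(2 14 6 4 13)| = 35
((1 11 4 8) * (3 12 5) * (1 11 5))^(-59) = (1 5 3 12)(4 8 11)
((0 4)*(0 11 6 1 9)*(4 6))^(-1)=(0 9 1 6)(4 11)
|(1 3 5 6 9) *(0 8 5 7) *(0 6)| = |(0 8 5)(1 3 7 6 9)| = 15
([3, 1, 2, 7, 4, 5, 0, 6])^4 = (7)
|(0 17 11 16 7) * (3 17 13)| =7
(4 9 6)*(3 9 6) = (3 9)(4 6) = [0, 1, 2, 9, 6, 5, 4, 7, 8, 3]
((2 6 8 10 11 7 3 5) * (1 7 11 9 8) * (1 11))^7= (11)(8 10 9)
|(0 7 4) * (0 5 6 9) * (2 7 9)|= 10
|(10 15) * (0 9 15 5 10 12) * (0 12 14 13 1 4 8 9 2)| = |(0 2)(1 4 8 9 15 14 13)(5 10)| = 14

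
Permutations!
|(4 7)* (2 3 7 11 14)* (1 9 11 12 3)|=|(1 9 11 14 2)(3 7 4 12)|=20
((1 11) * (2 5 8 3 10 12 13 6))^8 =((1 11)(2 5 8 3 10 12 13 6))^8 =(13)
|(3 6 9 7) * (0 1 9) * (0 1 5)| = 10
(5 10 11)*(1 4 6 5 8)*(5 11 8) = (1 4 6 11 5 10 8) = [0, 4, 2, 3, 6, 10, 11, 7, 1, 9, 8, 5]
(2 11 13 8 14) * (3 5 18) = (2 11 13 8 14)(3 5 18) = [0, 1, 11, 5, 4, 18, 6, 7, 14, 9, 10, 13, 12, 8, 2, 15, 16, 17, 3]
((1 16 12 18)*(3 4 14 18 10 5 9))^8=(1 14 3 5 12)(4 9 10 16 18)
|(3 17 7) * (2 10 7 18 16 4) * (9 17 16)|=6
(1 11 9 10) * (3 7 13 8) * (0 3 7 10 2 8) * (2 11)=(0 3 10 1 2 8 7 13)(9 11)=[3, 2, 8, 10, 4, 5, 6, 13, 7, 11, 1, 9, 12, 0]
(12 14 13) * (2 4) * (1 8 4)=(1 8 4 2)(12 14 13)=[0, 8, 1, 3, 2, 5, 6, 7, 4, 9, 10, 11, 14, 12, 13]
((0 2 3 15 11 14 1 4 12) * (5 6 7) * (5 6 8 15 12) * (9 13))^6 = (0 3)(1 14 11 15 8 5 4)(2 12)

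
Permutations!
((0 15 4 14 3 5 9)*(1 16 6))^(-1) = ((0 15 4 14 3 5 9)(1 16 6))^(-1) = (0 9 5 3 14 4 15)(1 6 16)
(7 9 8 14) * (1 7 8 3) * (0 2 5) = (0 2 5)(1 7 9 3)(8 14) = [2, 7, 5, 1, 4, 0, 6, 9, 14, 3, 10, 11, 12, 13, 8]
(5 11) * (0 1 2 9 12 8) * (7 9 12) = (0 1 2 12 8)(5 11)(7 9) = [1, 2, 12, 3, 4, 11, 6, 9, 0, 7, 10, 5, 8]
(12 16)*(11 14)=[0, 1, 2, 3, 4, 5, 6, 7, 8, 9, 10, 14, 16, 13, 11, 15, 12]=(11 14)(12 16)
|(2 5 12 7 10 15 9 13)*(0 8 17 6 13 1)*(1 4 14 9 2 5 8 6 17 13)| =|(17)(0 6 1)(2 8 13 5 12 7 10 15)(4 14 9)| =24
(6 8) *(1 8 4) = [0, 8, 2, 3, 1, 5, 4, 7, 6] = (1 8 6 4)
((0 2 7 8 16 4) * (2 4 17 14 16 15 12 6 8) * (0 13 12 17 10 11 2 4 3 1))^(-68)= ((0 3 1)(2 7 4 13 12 6 8 15 17 14 16 10 11))^(-68)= (0 3 1)(2 16 15 12 7 10 17 6 4 11 14 8 13)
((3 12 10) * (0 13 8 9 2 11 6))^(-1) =((0 13 8 9 2 11 6)(3 12 10))^(-1) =(0 6 11 2 9 8 13)(3 10 12)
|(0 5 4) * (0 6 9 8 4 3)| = 12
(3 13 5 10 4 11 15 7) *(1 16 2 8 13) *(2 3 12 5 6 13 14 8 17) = (1 16 3)(2 17)(4 11 15 7 12 5 10)(6 13)(8 14) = [0, 16, 17, 1, 11, 10, 13, 12, 14, 9, 4, 15, 5, 6, 8, 7, 3, 2]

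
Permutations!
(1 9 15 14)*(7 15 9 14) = [0, 14, 2, 3, 4, 5, 6, 15, 8, 9, 10, 11, 12, 13, 1, 7] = (1 14)(7 15)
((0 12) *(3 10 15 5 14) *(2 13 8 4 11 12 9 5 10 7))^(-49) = ((0 9 5 14 3 7 2 13 8 4 11 12)(10 15))^(-49) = (0 12 11 4 8 13 2 7 3 14 5 9)(10 15)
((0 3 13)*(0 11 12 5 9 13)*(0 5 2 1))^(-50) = (0 13 1 9 2 5 12 3 11)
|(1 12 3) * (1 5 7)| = |(1 12 3 5 7)| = 5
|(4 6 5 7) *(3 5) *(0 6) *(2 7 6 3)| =7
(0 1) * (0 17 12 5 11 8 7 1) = (1 17 12 5 11 8 7) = [0, 17, 2, 3, 4, 11, 6, 1, 7, 9, 10, 8, 5, 13, 14, 15, 16, 12]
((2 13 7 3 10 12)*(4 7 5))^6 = (2 10 7 5)(3 4 13 12)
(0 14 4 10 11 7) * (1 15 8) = (0 14 4 10 11 7)(1 15 8) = [14, 15, 2, 3, 10, 5, 6, 0, 1, 9, 11, 7, 12, 13, 4, 8]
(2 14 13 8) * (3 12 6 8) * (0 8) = (0 8 2 14 13 3 12 6) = [8, 1, 14, 12, 4, 5, 0, 7, 2, 9, 10, 11, 6, 3, 13]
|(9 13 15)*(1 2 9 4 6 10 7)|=9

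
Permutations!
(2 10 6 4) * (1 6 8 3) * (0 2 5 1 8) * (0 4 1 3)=(0 2 10 4 5 3 8)(1 6)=[2, 6, 10, 8, 5, 3, 1, 7, 0, 9, 4]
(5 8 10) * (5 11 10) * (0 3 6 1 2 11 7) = (0 3 6 1 2 11 10 7)(5 8) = [3, 2, 11, 6, 4, 8, 1, 0, 5, 9, 7, 10]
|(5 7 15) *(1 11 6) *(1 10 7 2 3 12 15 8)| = |(1 11 6 10 7 8)(2 3 12 15 5)| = 30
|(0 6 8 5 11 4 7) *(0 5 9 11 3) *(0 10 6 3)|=10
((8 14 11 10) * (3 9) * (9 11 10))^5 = ((3 11 9)(8 14 10))^5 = (3 9 11)(8 10 14)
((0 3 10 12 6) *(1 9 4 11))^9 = ((0 3 10 12 6)(1 9 4 11))^9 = (0 6 12 10 3)(1 9 4 11)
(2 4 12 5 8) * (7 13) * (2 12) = [0, 1, 4, 3, 2, 8, 6, 13, 12, 9, 10, 11, 5, 7] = (2 4)(5 8 12)(7 13)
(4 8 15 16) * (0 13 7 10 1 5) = [13, 5, 2, 3, 8, 0, 6, 10, 15, 9, 1, 11, 12, 7, 14, 16, 4] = (0 13 7 10 1 5)(4 8 15 16)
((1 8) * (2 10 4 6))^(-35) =(1 8)(2 10 4 6)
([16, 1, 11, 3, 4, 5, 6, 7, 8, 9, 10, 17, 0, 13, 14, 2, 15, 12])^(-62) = [16, 1, 11, 3, 4, 5, 6, 7, 8, 9, 10, 17, 0, 13, 14, 2, 15, 12]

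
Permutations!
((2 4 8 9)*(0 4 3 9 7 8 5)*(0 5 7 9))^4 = ((0 4 7 8 9 2 3))^4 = (0 9 4 2 7 3 8)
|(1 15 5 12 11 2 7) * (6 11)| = 8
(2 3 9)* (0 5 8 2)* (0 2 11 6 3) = [5, 1, 0, 9, 4, 8, 3, 7, 11, 2, 10, 6] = (0 5 8 11 6 3 9 2)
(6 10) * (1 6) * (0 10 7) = (0 10 1 6 7) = [10, 6, 2, 3, 4, 5, 7, 0, 8, 9, 1]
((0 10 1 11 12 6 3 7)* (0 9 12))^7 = ((0 10 1 11)(3 7 9 12 6))^7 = (0 11 1 10)(3 9 6 7 12)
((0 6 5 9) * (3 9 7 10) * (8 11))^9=((0 6 5 7 10 3 9)(8 11))^9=(0 5 10 9 6 7 3)(8 11)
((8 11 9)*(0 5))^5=(0 5)(8 9 11)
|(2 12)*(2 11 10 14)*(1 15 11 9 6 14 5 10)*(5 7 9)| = 24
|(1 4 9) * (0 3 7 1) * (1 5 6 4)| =|(0 3 7 5 6 4 9)| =7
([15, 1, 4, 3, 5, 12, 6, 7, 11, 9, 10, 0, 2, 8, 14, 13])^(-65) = (15)(2 12 5 4)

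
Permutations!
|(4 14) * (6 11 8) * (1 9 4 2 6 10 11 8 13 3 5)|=|(1 9 4 14 2 6 8 10 11 13 3 5)|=12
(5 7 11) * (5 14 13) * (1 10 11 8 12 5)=[0, 10, 2, 3, 4, 7, 6, 8, 12, 9, 11, 14, 5, 1, 13]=(1 10 11 14 13)(5 7 8 12)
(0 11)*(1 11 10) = (0 10 1 11) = [10, 11, 2, 3, 4, 5, 6, 7, 8, 9, 1, 0]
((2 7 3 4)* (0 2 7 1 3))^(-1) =(0 7 4 3 1 2)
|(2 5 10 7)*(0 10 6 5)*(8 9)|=|(0 10 7 2)(5 6)(8 9)|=4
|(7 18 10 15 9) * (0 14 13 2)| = 20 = |(0 14 13 2)(7 18 10 15 9)|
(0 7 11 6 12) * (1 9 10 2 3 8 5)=(0 7 11 6 12)(1 9 10 2 3 8 5)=[7, 9, 3, 8, 4, 1, 12, 11, 5, 10, 2, 6, 0]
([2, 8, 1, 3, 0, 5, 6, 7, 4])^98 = [8, 0, 4, 3, 1, 5, 6, 7, 2]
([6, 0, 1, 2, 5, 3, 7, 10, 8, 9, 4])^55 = (0 6 7 10 4 5 3 2 1)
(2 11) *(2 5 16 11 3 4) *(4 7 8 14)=(2 3 7 8 14 4)(5 16 11)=[0, 1, 3, 7, 2, 16, 6, 8, 14, 9, 10, 5, 12, 13, 4, 15, 11]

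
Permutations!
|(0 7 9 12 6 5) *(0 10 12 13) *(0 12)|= |(0 7 9 13 12 6 5 10)|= 8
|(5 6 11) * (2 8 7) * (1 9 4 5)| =6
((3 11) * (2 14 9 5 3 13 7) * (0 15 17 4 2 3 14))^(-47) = (0 4 15 2 17)(3 11 13 7)(5 14 9)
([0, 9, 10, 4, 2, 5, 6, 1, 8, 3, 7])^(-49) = [0, 1, 2, 3, 4, 5, 6, 7, 8, 9, 10]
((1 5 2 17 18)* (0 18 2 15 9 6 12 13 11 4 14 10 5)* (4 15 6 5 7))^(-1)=((0 18 1)(2 17)(4 14 10 7)(5 6 12 13 11 15 9))^(-1)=(0 1 18)(2 17)(4 7 10 14)(5 9 15 11 13 12 6)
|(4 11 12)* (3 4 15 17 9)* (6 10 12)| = |(3 4 11 6 10 12 15 17 9)| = 9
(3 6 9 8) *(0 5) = (0 5)(3 6 9 8) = [5, 1, 2, 6, 4, 0, 9, 7, 3, 8]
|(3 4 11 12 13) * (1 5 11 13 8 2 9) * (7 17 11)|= 9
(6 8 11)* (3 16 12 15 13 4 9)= (3 16 12 15 13 4 9)(6 8 11)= [0, 1, 2, 16, 9, 5, 8, 7, 11, 3, 10, 6, 15, 4, 14, 13, 12]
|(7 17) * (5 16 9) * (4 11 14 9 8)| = |(4 11 14 9 5 16 8)(7 17)| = 14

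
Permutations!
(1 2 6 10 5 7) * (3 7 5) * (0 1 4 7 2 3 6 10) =(0 1 3 2 10 6)(4 7) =[1, 3, 10, 2, 7, 5, 0, 4, 8, 9, 6]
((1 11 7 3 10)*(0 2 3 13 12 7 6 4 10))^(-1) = (0 3 2)(1 10 4 6 11)(7 12 13) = ((0 2 3)(1 11 6 4 10)(7 13 12))^(-1)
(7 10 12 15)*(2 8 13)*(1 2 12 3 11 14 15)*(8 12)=[0, 2, 12, 11, 4, 5, 6, 10, 13, 9, 3, 14, 1, 8, 15, 7]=(1 2 12)(3 11 14 15 7 10)(8 13)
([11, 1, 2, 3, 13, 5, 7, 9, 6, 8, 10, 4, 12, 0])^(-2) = [4, 1, 2, 3, 0, 5, 9, 8, 7, 6, 10, 13, 12, 11]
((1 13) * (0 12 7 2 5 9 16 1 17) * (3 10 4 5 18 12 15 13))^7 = (0 17 13 15)(2 7 12 18)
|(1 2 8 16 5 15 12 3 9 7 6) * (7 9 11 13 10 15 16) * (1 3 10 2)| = 42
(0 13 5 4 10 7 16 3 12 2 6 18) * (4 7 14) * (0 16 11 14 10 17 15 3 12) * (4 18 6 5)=(0 13 4 17 15 3)(2 5 7 11 14 18 16 12)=[13, 1, 5, 0, 17, 7, 6, 11, 8, 9, 10, 14, 2, 4, 18, 3, 12, 15, 16]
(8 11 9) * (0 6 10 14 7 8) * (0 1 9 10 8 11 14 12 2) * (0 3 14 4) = [6, 9, 3, 14, 0, 5, 8, 11, 4, 1, 12, 10, 2, 13, 7] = (0 6 8 4)(1 9)(2 3 14 7 11 10 12)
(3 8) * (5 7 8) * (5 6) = (3 6 5 7 8) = [0, 1, 2, 6, 4, 7, 5, 8, 3]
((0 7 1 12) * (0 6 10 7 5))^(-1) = ((0 5)(1 12 6 10 7))^(-1) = (0 5)(1 7 10 6 12)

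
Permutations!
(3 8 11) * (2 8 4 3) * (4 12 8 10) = (2 10 4 3 12 8 11) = [0, 1, 10, 12, 3, 5, 6, 7, 11, 9, 4, 2, 8]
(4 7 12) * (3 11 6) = (3 11 6)(4 7 12) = [0, 1, 2, 11, 7, 5, 3, 12, 8, 9, 10, 6, 4]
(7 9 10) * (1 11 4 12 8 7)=(1 11 4 12 8 7 9 10)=[0, 11, 2, 3, 12, 5, 6, 9, 7, 10, 1, 4, 8]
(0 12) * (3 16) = [12, 1, 2, 16, 4, 5, 6, 7, 8, 9, 10, 11, 0, 13, 14, 15, 3] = (0 12)(3 16)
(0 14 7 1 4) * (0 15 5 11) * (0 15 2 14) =(1 4 2 14 7)(5 11 15) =[0, 4, 14, 3, 2, 11, 6, 1, 8, 9, 10, 15, 12, 13, 7, 5]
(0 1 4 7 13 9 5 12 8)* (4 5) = (0 1 5 12 8)(4 7 13 9) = [1, 5, 2, 3, 7, 12, 6, 13, 0, 4, 10, 11, 8, 9]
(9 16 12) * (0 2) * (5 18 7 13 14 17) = (0 2)(5 18 7 13 14 17)(9 16 12) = [2, 1, 0, 3, 4, 18, 6, 13, 8, 16, 10, 11, 9, 14, 17, 15, 12, 5, 7]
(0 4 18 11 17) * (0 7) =[4, 1, 2, 3, 18, 5, 6, 0, 8, 9, 10, 17, 12, 13, 14, 15, 16, 7, 11] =(0 4 18 11 17 7)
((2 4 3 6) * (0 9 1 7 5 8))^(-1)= (0 8 5 7 1 9)(2 6 3 4)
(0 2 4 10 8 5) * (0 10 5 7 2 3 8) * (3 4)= (0 4 5 10)(2 3 8 7)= [4, 1, 3, 8, 5, 10, 6, 2, 7, 9, 0]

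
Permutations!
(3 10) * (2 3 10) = (10)(2 3) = [0, 1, 3, 2, 4, 5, 6, 7, 8, 9, 10]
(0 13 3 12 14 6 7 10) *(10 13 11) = (0 11 10)(3 12 14 6 7 13) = [11, 1, 2, 12, 4, 5, 7, 13, 8, 9, 0, 10, 14, 3, 6]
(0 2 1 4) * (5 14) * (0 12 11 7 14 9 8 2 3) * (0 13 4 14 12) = [3, 14, 1, 13, 0, 9, 6, 12, 2, 8, 10, 7, 11, 4, 5] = (0 3 13 4)(1 14 5 9 8 2)(7 12 11)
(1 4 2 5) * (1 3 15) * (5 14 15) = [0, 4, 14, 5, 2, 3, 6, 7, 8, 9, 10, 11, 12, 13, 15, 1] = (1 4 2 14 15)(3 5)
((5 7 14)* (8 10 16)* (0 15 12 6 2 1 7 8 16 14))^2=((16)(0 15 12 6 2 1 7)(5 8 10 14))^2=(16)(0 12 2 7 15 6 1)(5 10)(8 14)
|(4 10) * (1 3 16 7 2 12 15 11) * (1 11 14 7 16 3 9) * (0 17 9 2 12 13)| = 12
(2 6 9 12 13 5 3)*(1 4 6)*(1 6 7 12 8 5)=(1 4 7 12 13)(2 6 9 8 5 3)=[0, 4, 6, 2, 7, 3, 9, 12, 5, 8, 10, 11, 13, 1]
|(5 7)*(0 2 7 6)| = |(0 2 7 5 6)| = 5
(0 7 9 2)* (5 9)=(0 7 5 9 2)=[7, 1, 0, 3, 4, 9, 6, 5, 8, 2]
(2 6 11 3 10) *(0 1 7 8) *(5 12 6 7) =(0 1 5 12 6 11 3 10 2 7 8) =[1, 5, 7, 10, 4, 12, 11, 8, 0, 9, 2, 3, 6]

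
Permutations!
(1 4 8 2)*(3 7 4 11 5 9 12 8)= (1 11 5 9 12 8 2)(3 7 4)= [0, 11, 1, 7, 3, 9, 6, 4, 2, 12, 10, 5, 8]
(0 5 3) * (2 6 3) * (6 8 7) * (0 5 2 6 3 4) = (0 2 8 7 3 5 6 4) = [2, 1, 8, 5, 0, 6, 4, 3, 7]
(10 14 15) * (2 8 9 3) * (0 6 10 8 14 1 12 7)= [6, 12, 14, 2, 4, 5, 10, 0, 9, 3, 1, 11, 7, 13, 15, 8]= (0 6 10 1 12 7)(2 14 15 8 9 3)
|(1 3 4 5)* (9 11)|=4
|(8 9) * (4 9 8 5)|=3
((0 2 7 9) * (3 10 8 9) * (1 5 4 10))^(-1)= ((0 2 7 3 1 5 4 10 8 9))^(-1)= (0 9 8 10 4 5 1 3 7 2)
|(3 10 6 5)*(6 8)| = 5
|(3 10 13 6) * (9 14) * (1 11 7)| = |(1 11 7)(3 10 13 6)(9 14)| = 12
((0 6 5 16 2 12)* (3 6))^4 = ((0 3 6 5 16 2 12))^4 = (0 16 3 2 6 12 5)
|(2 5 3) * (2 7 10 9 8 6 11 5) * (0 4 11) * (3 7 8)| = 10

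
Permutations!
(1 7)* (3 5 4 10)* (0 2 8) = [2, 7, 8, 5, 10, 4, 6, 1, 0, 9, 3] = (0 2 8)(1 7)(3 5 4 10)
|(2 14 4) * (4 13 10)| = 5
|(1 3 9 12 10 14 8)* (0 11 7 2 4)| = |(0 11 7 2 4)(1 3 9 12 10 14 8)| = 35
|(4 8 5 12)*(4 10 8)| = 4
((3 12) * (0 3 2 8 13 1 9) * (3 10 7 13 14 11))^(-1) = ((0 10 7 13 1 9)(2 8 14 11 3 12))^(-1) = (0 9 1 13 7 10)(2 12 3 11 14 8)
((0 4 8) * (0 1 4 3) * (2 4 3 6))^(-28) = ((0 6 2 4 8 1 3))^(-28) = (8)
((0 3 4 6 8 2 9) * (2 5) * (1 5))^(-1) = ((0 3 4 6 8 1 5 2 9))^(-1) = (0 9 2 5 1 8 6 4 3)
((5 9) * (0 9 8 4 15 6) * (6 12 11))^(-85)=((0 9 5 8 4 15 12 11 6))^(-85)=(0 15 9 12 5 11 8 6 4)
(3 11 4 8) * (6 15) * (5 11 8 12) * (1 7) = (1 7)(3 8)(4 12 5 11)(6 15) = [0, 7, 2, 8, 12, 11, 15, 1, 3, 9, 10, 4, 5, 13, 14, 6]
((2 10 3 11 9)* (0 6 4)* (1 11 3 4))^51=((0 6 1 11 9 2 10 4))^51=(0 11 10 6 9 4 1 2)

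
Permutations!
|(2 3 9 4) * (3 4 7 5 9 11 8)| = 6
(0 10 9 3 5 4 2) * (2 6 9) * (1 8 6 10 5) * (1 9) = (0 5 4 10 2)(1 8 6)(3 9) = [5, 8, 0, 9, 10, 4, 1, 7, 6, 3, 2]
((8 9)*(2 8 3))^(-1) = (2 3 9 8)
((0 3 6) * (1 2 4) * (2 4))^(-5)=(0 3 6)(1 4)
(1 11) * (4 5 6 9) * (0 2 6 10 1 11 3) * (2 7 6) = (11)(0 7 6 9 4 5 10 1 3) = [7, 3, 2, 0, 5, 10, 9, 6, 8, 4, 1, 11]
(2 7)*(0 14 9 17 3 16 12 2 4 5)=[14, 1, 7, 16, 5, 0, 6, 4, 8, 17, 10, 11, 2, 13, 9, 15, 12, 3]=(0 14 9 17 3 16 12 2 7 4 5)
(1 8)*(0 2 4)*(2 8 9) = (0 8 1 9 2 4) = [8, 9, 4, 3, 0, 5, 6, 7, 1, 2]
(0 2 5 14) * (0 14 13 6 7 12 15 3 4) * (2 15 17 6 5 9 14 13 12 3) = (0 15 2 9 14 13 5 12 17 6 7 3 4) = [15, 1, 9, 4, 0, 12, 7, 3, 8, 14, 10, 11, 17, 5, 13, 2, 16, 6]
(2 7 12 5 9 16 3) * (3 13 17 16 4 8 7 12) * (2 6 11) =(2 12 5 9 4 8 7 3 6 11)(13 17 16) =[0, 1, 12, 6, 8, 9, 11, 3, 7, 4, 10, 2, 5, 17, 14, 15, 13, 16]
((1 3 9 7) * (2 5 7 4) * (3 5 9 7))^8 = (2 4 9)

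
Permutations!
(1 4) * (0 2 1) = (0 2 1 4) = [2, 4, 1, 3, 0]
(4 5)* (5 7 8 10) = [0, 1, 2, 3, 7, 4, 6, 8, 10, 9, 5] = (4 7 8 10 5)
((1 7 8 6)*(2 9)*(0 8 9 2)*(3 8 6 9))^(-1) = (0 9 8 3 7 1 6)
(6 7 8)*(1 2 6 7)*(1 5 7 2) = (2 6 5 7 8) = [0, 1, 6, 3, 4, 7, 5, 8, 2]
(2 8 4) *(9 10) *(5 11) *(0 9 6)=[9, 1, 8, 3, 2, 11, 0, 7, 4, 10, 6, 5]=(0 9 10 6)(2 8 4)(5 11)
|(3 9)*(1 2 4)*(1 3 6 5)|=7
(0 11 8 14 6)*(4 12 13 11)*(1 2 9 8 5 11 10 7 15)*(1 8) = (0 4 12 13 10 7 15 8 14 6)(1 2 9)(5 11) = [4, 2, 9, 3, 12, 11, 0, 15, 14, 1, 7, 5, 13, 10, 6, 8]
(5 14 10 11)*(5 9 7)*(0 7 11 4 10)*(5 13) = (0 7 13 5 14)(4 10)(9 11) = [7, 1, 2, 3, 10, 14, 6, 13, 8, 11, 4, 9, 12, 5, 0]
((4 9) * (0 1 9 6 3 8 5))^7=((0 1 9 4 6 3 8 5))^7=(0 5 8 3 6 4 9 1)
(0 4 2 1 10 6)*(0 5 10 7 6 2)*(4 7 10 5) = [7, 10, 1, 3, 0, 5, 4, 6, 8, 9, 2] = (0 7 6 4)(1 10 2)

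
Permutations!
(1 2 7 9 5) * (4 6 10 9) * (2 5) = (1 5)(2 7 4 6 10 9) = [0, 5, 7, 3, 6, 1, 10, 4, 8, 2, 9]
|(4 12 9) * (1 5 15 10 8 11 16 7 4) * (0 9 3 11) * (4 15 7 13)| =24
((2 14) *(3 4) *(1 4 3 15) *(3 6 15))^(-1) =(1 15 6 3 4)(2 14)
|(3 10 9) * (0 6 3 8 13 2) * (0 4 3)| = |(0 6)(2 4 3 10 9 8 13)| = 14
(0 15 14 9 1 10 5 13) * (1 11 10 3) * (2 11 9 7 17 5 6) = (0 15 14 7 17 5 13)(1 3)(2 11 10 6) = [15, 3, 11, 1, 4, 13, 2, 17, 8, 9, 6, 10, 12, 0, 7, 14, 16, 5]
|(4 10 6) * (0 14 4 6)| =|(0 14 4 10)| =4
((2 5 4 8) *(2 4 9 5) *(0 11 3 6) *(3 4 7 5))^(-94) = ((0 11 4 8 7 5 9 3 6))^(-94) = (0 5 11 9 4 3 8 6 7)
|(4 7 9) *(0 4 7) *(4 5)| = 6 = |(0 5 4)(7 9)|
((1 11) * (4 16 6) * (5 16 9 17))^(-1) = ((1 11)(4 9 17 5 16 6))^(-1) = (1 11)(4 6 16 5 17 9)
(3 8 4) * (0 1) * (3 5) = (0 1)(3 8 4 5) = [1, 0, 2, 8, 5, 3, 6, 7, 4]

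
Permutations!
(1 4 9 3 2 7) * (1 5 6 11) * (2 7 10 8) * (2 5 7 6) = (1 4 9 3 6 11)(2 10 8 5) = [0, 4, 10, 6, 9, 2, 11, 7, 5, 3, 8, 1]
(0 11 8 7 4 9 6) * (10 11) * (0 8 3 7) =(0 10 11 3 7 4 9 6 8) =[10, 1, 2, 7, 9, 5, 8, 4, 0, 6, 11, 3]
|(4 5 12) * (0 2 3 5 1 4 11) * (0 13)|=14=|(0 2 3 5 12 11 13)(1 4)|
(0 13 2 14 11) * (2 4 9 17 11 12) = (0 13 4 9 17 11)(2 14 12) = [13, 1, 14, 3, 9, 5, 6, 7, 8, 17, 10, 0, 2, 4, 12, 15, 16, 11]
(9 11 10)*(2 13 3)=[0, 1, 13, 2, 4, 5, 6, 7, 8, 11, 9, 10, 12, 3]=(2 13 3)(9 11 10)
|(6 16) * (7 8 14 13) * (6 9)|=12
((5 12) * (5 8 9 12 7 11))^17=(5 11 7)(8 12 9)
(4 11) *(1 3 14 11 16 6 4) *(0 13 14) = (0 13 14 11 1 3)(4 16 6) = [13, 3, 2, 0, 16, 5, 4, 7, 8, 9, 10, 1, 12, 14, 11, 15, 6]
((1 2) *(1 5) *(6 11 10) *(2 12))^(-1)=((1 12 2 5)(6 11 10))^(-1)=(1 5 2 12)(6 10 11)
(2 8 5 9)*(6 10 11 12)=(2 8 5 9)(6 10 11 12)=[0, 1, 8, 3, 4, 9, 10, 7, 5, 2, 11, 12, 6]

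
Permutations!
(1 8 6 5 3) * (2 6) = (1 8 2 6 5 3) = [0, 8, 6, 1, 4, 3, 5, 7, 2]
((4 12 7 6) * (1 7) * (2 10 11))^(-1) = ((1 7 6 4 12)(2 10 11))^(-1) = (1 12 4 6 7)(2 11 10)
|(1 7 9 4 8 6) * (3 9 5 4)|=|(1 7 5 4 8 6)(3 9)|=6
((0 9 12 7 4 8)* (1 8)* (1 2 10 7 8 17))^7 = (0 8 12 9)(1 17)(2 4 7 10) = ((0 9 12 8)(1 17)(2 10 7 4))^7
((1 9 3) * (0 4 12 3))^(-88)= (0 12 1)(3 9 4)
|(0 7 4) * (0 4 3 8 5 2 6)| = |(0 7 3 8 5 2 6)| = 7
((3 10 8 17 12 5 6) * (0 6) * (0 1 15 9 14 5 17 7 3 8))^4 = ((0 6 8 7 3 10)(1 15 9 14 5)(12 17))^4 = (17)(0 3 8)(1 5 14 9 15)(6 10 7)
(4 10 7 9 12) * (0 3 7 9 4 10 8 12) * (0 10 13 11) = [3, 1, 2, 7, 8, 5, 6, 4, 12, 10, 9, 0, 13, 11] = (0 3 7 4 8 12 13 11)(9 10)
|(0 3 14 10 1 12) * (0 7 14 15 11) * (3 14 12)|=|(0 14 10 1 3 15 11)(7 12)|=14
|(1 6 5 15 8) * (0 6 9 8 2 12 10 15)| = 12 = |(0 6 5)(1 9 8)(2 12 10 15)|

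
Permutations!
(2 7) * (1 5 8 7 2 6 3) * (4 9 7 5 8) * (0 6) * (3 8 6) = (0 3 1 6 8 5 4 9 7) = [3, 6, 2, 1, 9, 4, 8, 0, 5, 7]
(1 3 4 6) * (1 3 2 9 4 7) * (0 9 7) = (0 9 4 6 3)(1 2 7) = [9, 2, 7, 0, 6, 5, 3, 1, 8, 4]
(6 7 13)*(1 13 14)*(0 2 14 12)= (0 2 14 1 13 6 7 12)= [2, 13, 14, 3, 4, 5, 7, 12, 8, 9, 10, 11, 0, 6, 1]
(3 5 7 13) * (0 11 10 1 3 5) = (0 11 10 1 3)(5 7 13) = [11, 3, 2, 0, 4, 7, 6, 13, 8, 9, 1, 10, 12, 5]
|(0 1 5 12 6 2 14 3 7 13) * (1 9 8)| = |(0 9 8 1 5 12 6 2 14 3 7 13)| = 12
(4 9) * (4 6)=[0, 1, 2, 3, 9, 5, 4, 7, 8, 6]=(4 9 6)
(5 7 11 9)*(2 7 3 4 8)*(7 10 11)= (2 10 11 9 5 3 4 8)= [0, 1, 10, 4, 8, 3, 6, 7, 2, 5, 11, 9]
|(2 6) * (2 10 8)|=4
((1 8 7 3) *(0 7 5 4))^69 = ((0 7 3 1 8 5 4))^69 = (0 4 5 8 1 3 7)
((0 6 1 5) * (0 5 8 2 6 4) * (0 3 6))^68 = (0 8 6 4 2 1 3)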